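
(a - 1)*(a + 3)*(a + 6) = a^3 + 8*a^2 + 9*a - 18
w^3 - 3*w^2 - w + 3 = (w - 3)*(w - 1)*(w + 1)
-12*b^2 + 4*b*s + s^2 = (-2*b + s)*(6*b + s)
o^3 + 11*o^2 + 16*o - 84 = (o - 2)*(o + 6)*(o + 7)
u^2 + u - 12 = (u - 3)*(u + 4)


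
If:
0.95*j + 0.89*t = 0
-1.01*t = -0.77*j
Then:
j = 0.00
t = 0.00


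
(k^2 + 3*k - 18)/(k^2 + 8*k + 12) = (k - 3)/(k + 2)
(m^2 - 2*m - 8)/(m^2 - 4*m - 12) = (m - 4)/(m - 6)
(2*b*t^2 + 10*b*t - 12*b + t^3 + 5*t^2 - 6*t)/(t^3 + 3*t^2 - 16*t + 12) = (2*b + t)/(t - 2)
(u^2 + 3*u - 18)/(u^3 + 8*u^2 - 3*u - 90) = 1/(u + 5)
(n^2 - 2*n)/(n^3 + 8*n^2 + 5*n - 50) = n/(n^2 + 10*n + 25)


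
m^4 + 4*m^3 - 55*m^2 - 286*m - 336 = (m - 8)*(m + 2)*(m + 3)*(m + 7)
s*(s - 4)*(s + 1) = s^3 - 3*s^2 - 4*s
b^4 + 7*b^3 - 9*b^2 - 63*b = b*(b - 3)*(b + 3)*(b + 7)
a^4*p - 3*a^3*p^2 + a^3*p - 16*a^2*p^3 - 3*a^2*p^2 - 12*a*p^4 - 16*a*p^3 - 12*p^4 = (a - 6*p)*(a + p)*(a + 2*p)*(a*p + p)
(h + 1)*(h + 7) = h^2 + 8*h + 7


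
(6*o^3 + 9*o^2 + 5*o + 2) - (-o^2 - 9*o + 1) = 6*o^3 + 10*o^2 + 14*o + 1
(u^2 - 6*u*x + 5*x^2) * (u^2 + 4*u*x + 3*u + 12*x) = u^4 - 2*u^3*x + 3*u^3 - 19*u^2*x^2 - 6*u^2*x + 20*u*x^3 - 57*u*x^2 + 60*x^3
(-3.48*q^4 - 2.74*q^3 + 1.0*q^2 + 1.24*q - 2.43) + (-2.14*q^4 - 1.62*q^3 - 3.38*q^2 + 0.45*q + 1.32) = -5.62*q^4 - 4.36*q^3 - 2.38*q^2 + 1.69*q - 1.11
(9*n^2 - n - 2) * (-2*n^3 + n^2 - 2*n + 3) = -18*n^5 + 11*n^4 - 15*n^3 + 27*n^2 + n - 6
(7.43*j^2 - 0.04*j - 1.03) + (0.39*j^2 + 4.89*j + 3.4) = 7.82*j^2 + 4.85*j + 2.37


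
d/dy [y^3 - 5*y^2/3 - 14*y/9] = 3*y^2 - 10*y/3 - 14/9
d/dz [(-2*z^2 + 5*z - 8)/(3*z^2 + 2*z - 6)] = (-19*z^2 + 72*z - 14)/(9*z^4 + 12*z^3 - 32*z^2 - 24*z + 36)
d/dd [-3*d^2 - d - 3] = -6*d - 1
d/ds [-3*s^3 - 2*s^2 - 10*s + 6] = -9*s^2 - 4*s - 10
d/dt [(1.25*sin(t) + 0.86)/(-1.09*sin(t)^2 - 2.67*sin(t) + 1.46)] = (1.3625*sin(t)^2 + 1.8748*sin(t) + 4.1212)*cos(t)/(1.1881*sin(t)^4 + 5.8206*sin(t)^3 + 3.9461*sin(t)^2 - 7.7964*sin(t) + 2.1316)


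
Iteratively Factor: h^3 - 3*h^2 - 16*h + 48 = (h + 4)*(h^2 - 7*h + 12) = (h - 4)*(h + 4)*(h - 3)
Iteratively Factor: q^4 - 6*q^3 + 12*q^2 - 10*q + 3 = (q - 1)*(q^3 - 5*q^2 + 7*q - 3) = (q - 3)*(q - 1)*(q^2 - 2*q + 1) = (q - 3)*(q - 1)^2*(q - 1)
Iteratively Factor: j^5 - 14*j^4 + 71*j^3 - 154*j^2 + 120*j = (j)*(j^4 - 14*j^3 + 71*j^2 - 154*j + 120) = j*(j - 5)*(j^3 - 9*j^2 + 26*j - 24) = j*(j - 5)*(j - 3)*(j^2 - 6*j + 8) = j*(j - 5)*(j - 3)*(j - 2)*(j - 4)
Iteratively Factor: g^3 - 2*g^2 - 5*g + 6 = (g - 3)*(g^2 + g - 2) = (g - 3)*(g - 1)*(g + 2)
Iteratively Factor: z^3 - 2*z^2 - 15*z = (z - 5)*(z^2 + 3*z) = z*(z - 5)*(z + 3)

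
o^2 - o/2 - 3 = (o - 2)*(o + 3/2)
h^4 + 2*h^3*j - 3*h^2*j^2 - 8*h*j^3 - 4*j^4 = (h - 2*j)*(h + j)^2*(h + 2*j)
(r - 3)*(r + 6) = r^2 + 3*r - 18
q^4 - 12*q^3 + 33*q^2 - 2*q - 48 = (q - 8)*(q - 3)*(q - 2)*(q + 1)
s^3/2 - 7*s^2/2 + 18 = (s/2 + 1)*(s - 6)*(s - 3)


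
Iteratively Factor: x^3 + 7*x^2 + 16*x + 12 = (x + 2)*(x^2 + 5*x + 6) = (x + 2)*(x + 3)*(x + 2)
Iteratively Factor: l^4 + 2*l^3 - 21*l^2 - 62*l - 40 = (l + 2)*(l^3 - 21*l - 20) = (l - 5)*(l + 2)*(l^2 + 5*l + 4) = (l - 5)*(l + 2)*(l + 4)*(l + 1)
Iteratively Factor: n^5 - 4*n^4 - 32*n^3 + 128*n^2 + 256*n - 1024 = (n - 4)*(n^4 - 32*n^2 + 256) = (n - 4)*(n + 4)*(n^3 - 4*n^2 - 16*n + 64) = (n - 4)^2*(n + 4)*(n^2 - 16) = (n - 4)^3*(n + 4)*(n + 4)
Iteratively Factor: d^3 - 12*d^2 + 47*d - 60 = (d - 4)*(d^2 - 8*d + 15) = (d - 4)*(d - 3)*(d - 5)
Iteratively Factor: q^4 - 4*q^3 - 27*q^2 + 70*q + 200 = (q + 2)*(q^3 - 6*q^2 - 15*q + 100) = (q - 5)*(q + 2)*(q^2 - q - 20) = (q - 5)*(q + 2)*(q + 4)*(q - 5)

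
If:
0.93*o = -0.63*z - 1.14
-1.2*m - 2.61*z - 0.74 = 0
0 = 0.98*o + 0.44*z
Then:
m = 11.05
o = 2.41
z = -5.37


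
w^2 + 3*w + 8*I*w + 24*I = (w + 3)*(w + 8*I)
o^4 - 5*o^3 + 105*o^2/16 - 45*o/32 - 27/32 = (o - 3)*(o - 3/2)*(o - 3/4)*(o + 1/4)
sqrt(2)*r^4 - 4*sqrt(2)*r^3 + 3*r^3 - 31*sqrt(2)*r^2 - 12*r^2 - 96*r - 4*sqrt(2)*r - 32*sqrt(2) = (r - 8)*(r + 4)*(r + sqrt(2))*(sqrt(2)*r + 1)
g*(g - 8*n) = g^2 - 8*g*n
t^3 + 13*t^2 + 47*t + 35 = (t + 1)*(t + 5)*(t + 7)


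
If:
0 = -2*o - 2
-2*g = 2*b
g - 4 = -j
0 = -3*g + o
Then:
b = 1/3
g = -1/3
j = 13/3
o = -1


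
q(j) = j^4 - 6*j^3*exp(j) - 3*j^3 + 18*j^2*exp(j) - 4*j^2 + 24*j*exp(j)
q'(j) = -6*j^3*exp(j) + 4*j^3 - 9*j^2 + 60*j*exp(j) - 8*j + 24*exp(j)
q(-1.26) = 5.10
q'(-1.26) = -23.44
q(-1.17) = 3.12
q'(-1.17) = -20.72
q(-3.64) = 278.80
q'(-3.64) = -280.55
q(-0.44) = -4.71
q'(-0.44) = 0.22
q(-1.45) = 10.16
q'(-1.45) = -30.00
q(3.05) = 1450.92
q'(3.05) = 781.66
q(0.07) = 1.87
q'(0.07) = 29.64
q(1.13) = 120.50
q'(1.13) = 242.62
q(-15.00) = 59850.01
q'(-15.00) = -15404.99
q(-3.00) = 138.55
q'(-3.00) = -164.70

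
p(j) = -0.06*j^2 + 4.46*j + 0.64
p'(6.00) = 3.74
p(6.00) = 25.24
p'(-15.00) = 6.26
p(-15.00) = -79.76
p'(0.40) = 4.41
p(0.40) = 2.41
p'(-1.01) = 4.58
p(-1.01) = -3.93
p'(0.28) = 4.43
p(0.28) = 1.88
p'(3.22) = 4.07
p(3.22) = 14.38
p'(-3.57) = 4.89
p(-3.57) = -16.05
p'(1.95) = 4.23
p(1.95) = 9.11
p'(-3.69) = 4.90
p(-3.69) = -16.63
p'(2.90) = 4.11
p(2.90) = 13.07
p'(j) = 4.46 - 0.12*j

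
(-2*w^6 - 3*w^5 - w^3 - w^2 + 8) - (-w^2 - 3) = -2*w^6 - 3*w^5 - w^3 + 11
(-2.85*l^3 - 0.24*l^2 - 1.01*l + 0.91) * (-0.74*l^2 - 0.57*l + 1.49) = 2.109*l^5 + 1.8021*l^4 - 3.3623*l^3 - 0.4553*l^2 - 2.0236*l + 1.3559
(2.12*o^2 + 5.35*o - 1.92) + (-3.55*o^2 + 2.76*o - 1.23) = -1.43*o^2 + 8.11*o - 3.15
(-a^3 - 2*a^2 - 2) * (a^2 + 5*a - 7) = -a^5 - 7*a^4 - 3*a^3 + 12*a^2 - 10*a + 14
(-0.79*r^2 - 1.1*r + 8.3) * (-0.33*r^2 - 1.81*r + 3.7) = 0.2607*r^4 + 1.7929*r^3 - 3.671*r^2 - 19.093*r + 30.71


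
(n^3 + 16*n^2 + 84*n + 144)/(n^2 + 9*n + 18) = (n^2 + 10*n + 24)/(n + 3)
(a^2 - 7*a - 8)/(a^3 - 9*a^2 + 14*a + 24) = (a - 8)/(a^2 - 10*a + 24)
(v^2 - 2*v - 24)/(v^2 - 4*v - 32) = (v - 6)/(v - 8)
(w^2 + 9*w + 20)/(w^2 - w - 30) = (w + 4)/(w - 6)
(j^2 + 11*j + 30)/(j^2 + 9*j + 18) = (j + 5)/(j + 3)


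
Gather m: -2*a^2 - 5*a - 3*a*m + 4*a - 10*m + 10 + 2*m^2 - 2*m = -2*a^2 - a + 2*m^2 + m*(-3*a - 12) + 10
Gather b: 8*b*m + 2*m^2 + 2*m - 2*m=8*b*m + 2*m^2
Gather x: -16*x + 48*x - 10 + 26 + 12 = 32*x + 28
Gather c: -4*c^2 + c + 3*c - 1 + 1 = -4*c^2 + 4*c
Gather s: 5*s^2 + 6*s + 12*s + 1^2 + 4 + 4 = 5*s^2 + 18*s + 9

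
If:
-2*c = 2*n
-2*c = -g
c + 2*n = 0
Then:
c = 0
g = 0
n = 0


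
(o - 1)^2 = o^2 - 2*o + 1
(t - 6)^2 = t^2 - 12*t + 36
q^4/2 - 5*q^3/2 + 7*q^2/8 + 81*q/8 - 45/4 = (q/2 + 1)*(q - 3)*(q - 5/2)*(q - 3/2)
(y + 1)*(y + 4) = y^2 + 5*y + 4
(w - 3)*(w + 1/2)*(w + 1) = w^3 - 3*w^2/2 - 4*w - 3/2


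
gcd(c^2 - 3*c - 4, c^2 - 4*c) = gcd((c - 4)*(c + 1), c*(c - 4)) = c - 4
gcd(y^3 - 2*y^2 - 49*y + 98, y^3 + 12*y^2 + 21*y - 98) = y^2 + 5*y - 14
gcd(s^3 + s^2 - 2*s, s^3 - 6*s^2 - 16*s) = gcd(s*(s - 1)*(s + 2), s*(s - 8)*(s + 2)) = s^2 + 2*s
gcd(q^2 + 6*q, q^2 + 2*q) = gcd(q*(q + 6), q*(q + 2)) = q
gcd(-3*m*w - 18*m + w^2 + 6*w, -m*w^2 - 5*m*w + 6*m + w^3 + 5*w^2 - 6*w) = w + 6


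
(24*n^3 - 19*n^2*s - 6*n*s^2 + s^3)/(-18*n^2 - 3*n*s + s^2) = (8*n^2 - 9*n*s + s^2)/(-6*n + s)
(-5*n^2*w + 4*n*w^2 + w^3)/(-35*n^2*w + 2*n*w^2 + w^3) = (-5*n^2 + 4*n*w + w^2)/(-35*n^2 + 2*n*w + w^2)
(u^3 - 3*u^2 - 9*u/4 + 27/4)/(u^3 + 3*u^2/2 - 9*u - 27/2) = (u - 3/2)/(u + 3)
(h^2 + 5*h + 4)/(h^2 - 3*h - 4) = (h + 4)/(h - 4)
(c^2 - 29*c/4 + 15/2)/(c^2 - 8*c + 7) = (4*c^2 - 29*c + 30)/(4*(c^2 - 8*c + 7))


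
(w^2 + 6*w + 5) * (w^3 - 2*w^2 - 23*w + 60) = w^5 + 4*w^4 - 30*w^3 - 88*w^2 + 245*w + 300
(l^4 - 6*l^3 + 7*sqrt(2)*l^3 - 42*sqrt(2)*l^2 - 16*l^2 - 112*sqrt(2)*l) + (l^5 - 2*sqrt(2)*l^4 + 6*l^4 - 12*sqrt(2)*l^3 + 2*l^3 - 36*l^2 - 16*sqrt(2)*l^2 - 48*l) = l^5 - 2*sqrt(2)*l^4 + 7*l^4 - 5*sqrt(2)*l^3 - 4*l^3 - 58*sqrt(2)*l^2 - 52*l^2 - 112*sqrt(2)*l - 48*l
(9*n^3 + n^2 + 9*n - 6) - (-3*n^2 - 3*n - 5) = 9*n^3 + 4*n^2 + 12*n - 1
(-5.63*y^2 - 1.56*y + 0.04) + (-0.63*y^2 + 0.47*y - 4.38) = -6.26*y^2 - 1.09*y - 4.34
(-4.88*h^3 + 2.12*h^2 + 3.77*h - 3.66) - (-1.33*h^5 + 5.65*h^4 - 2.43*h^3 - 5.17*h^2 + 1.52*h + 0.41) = 1.33*h^5 - 5.65*h^4 - 2.45*h^3 + 7.29*h^2 + 2.25*h - 4.07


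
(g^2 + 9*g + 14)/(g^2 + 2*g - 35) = (g + 2)/(g - 5)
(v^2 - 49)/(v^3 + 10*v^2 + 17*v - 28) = (v - 7)/(v^2 + 3*v - 4)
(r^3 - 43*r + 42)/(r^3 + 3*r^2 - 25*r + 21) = (r - 6)/(r - 3)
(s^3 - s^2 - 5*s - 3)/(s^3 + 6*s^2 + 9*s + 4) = (s - 3)/(s + 4)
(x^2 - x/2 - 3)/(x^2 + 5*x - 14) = (x + 3/2)/(x + 7)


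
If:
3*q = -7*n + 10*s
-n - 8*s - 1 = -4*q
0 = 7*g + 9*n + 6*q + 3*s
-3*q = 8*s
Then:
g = 213/3122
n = -27/223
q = 28/223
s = -21/446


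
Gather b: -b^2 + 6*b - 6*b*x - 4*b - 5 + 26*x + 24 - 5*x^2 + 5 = -b^2 + b*(2 - 6*x) - 5*x^2 + 26*x + 24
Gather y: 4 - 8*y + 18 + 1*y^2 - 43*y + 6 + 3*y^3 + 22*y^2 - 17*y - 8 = 3*y^3 + 23*y^2 - 68*y + 20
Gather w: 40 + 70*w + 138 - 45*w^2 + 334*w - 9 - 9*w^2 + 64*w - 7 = -54*w^2 + 468*w + 162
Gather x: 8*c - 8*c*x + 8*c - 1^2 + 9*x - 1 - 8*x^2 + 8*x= 16*c - 8*x^2 + x*(17 - 8*c) - 2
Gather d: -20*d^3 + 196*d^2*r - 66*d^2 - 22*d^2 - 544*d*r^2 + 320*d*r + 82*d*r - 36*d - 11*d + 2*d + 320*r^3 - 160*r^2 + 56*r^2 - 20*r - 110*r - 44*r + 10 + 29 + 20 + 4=-20*d^3 + d^2*(196*r - 88) + d*(-544*r^2 + 402*r - 45) + 320*r^3 - 104*r^2 - 174*r + 63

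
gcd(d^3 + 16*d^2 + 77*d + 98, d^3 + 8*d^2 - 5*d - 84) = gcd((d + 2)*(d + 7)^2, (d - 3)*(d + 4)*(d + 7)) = d + 7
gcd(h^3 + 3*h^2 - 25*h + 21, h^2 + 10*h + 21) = h + 7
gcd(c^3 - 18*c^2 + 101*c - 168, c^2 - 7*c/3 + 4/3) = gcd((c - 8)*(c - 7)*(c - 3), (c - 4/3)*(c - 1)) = 1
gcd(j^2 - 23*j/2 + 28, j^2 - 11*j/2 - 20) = j - 8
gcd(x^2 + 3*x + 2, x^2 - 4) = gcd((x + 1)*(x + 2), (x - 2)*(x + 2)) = x + 2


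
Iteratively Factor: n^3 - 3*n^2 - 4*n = (n)*(n^2 - 3*n - 4) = n*(n + 1)*(n - 4)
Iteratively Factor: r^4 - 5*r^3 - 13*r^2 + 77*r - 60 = (r - 3)*(r^3 - 2*r^2 - 19*r + 20) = (r - 5)*(r - 3)*(r^2 + 3*r - 4) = (r - 5)*(r - 3)*(r + 4)*(r - 1)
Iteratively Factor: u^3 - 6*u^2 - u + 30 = (u - 5)*(u^2 - u - 6) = (u - 5)*(u - 3)*(u + 2)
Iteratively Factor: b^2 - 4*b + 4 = (b - 2)*(b - 2)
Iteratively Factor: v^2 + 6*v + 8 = (v + 4)*(v + 2)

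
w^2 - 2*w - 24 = (w - 6)*(w + 4)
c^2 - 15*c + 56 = (c - 8)*(c - 7)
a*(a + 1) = a^2 + a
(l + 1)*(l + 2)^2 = l^3 + 5*l^2 + 8*l + 4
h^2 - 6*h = h*(h - 6)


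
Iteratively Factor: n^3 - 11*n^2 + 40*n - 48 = (n - 3)*(n^2 - 8*n + 16) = (n - 4)*(n - 3)*(n - 4)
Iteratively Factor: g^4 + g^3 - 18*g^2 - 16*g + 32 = (g + 4)*(g^3 - 3*g^2 - 6*g + 8) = (g + 2)*(g + 4)*(g^2 - 5*g + 4) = (g - 1)*(g + 2)*(g + 4)*(g - 4)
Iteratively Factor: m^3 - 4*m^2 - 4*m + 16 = (m - 4)*(m^2 - 4) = (m - 4)*(m - 2)*(m + 2)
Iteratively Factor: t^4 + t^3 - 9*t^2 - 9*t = (t)*(t^3 + t^2 - 9*t - 9) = t*(t + 3)*(t^2 - 2*t - 3) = t*(t + 1)*(t + 3)*(t - 3)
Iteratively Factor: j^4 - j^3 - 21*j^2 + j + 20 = (j - 5)*(j^3 + 4*j^2 - j - 4) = (j - 5)*(j - 1)*(j^2 + 5*j + 4) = (j - 5)*(j - 1)*(j + 4)*(j + 1)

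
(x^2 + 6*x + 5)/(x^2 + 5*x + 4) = (x + 5)/(x + 4)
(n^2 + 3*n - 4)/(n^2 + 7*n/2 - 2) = 2*(n - 1)/(2*n - 1)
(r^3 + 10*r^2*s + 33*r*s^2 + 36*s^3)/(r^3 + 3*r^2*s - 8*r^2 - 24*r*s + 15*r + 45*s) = (r^2 + 7*r*s + 12*s^2)/(r^2 - 8*r + 15)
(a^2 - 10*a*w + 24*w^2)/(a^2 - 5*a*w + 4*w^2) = (-a + 6*w)/(-a + w)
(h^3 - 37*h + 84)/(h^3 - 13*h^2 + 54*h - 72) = (h + 7)/(h - 6)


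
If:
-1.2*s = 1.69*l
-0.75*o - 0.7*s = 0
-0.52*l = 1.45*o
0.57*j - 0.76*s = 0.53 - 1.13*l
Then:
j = 0.93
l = 0.00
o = 0.00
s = 0.00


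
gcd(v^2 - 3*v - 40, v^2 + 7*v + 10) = v + 5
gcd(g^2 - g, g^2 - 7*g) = g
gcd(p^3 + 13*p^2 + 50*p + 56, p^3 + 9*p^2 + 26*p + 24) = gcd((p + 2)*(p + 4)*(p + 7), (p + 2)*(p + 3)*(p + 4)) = p^2 + 6*p + 8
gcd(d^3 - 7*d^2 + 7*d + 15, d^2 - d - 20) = d - 5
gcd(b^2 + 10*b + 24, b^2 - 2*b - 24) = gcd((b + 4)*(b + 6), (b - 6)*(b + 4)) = b + 4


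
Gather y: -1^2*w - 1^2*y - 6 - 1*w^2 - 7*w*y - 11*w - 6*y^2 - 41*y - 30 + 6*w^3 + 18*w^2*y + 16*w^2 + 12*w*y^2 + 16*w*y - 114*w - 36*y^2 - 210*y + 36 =6*w^3 + 15*w^2 - 126*w + y^2*(12*w - 42) + y*(18*w^2 + 9*w - 252)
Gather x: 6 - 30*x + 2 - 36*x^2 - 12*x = -36*x^2 - 42*x + 8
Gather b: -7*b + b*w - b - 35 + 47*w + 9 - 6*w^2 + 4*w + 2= b*(w - 8) - 6*w^2 + 51*w - 24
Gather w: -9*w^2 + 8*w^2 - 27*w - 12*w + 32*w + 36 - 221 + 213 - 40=-w^2 - 7*w - 12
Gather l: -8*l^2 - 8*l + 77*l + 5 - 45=-8*l^2 + 69*l - 40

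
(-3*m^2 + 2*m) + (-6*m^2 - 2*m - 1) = -9*m^2 - 1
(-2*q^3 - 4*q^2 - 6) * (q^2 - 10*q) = -2*q^5 + 16*q^4 + 40*q^3 - 6*q^2 + 60*q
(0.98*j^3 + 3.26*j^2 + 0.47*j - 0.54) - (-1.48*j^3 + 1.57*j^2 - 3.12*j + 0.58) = 2.46*j^3 + 1.69*j^2 + 3.59*j - 1.12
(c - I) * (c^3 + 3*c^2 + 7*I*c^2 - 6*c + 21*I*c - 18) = c^4 + 3*c^3 + 6*I*c^3 + c^2 + 18*I*c^2 + 3*c + 6*I*c + 18*I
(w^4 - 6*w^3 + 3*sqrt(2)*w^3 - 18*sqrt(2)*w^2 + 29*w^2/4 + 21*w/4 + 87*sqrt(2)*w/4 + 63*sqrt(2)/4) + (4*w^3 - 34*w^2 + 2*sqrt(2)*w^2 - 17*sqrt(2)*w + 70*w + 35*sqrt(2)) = w^4 - 2*w^3 + 3*sqrt(2)*w^3 - 107*w^2/4 - 16*sqrt(2)*w^2 + 19*sqrt(2)*w/4 + 301*w/4 + 203*sqrt(2)/4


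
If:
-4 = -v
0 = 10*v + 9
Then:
No Solution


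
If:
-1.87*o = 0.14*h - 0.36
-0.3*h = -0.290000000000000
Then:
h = 0.97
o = 0.12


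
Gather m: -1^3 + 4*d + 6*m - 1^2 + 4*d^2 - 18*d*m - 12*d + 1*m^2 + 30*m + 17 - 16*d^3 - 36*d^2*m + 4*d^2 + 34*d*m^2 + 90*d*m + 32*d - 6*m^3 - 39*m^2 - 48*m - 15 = -16*d^3 + 8*d^2 + 24*d - 6*m^3 + m^2*(34*d - 38) + m*(-36*d^2 + 72*d - 12)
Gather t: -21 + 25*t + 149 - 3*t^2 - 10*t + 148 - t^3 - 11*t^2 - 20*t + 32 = -t^3 - 14*t^2 - 5*t + 308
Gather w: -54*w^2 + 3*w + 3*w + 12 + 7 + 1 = -54*w^2 + 6*w + 20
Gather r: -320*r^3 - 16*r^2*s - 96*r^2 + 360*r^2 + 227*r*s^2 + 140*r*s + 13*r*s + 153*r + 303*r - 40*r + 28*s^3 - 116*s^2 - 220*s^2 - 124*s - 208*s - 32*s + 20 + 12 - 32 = -320*r^3 + r^2*(264 - 16*s) + r*(227*s^2 + 153*s + 416) + 28*s^3 - 336*s^2 - 364*s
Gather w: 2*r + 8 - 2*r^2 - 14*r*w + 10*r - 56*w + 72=-2*r^2 + 12*r + w*(-14*r - 56) + 80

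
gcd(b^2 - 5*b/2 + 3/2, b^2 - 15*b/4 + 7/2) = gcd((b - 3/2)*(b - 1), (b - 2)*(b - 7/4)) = 1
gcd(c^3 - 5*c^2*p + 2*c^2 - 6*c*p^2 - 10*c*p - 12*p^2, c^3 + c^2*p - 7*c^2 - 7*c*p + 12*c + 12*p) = c + p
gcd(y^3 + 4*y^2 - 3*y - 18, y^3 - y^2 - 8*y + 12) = y^2 + y - 6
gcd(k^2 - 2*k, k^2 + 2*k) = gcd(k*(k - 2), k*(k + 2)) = k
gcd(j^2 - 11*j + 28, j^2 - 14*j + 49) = j - 7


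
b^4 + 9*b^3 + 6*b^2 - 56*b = b*(b - 2)*(b + 4)*(b + 7)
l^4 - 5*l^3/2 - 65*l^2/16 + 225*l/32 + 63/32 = (l - 3)*(l - 3/2)*(l + 1/4)*(l + 7/4)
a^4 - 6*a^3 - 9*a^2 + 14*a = a*(a - 7)*(a - 1)*(a + 2)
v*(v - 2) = v^2 - 2*v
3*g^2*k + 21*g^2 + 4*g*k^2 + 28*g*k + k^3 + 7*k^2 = (g + k)*(3*g + k)*(k + 7)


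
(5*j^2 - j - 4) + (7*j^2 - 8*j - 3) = 12*j^2 - 9*j - 7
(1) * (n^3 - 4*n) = n^3 - 4*n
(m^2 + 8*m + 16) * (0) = 0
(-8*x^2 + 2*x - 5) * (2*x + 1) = -16*x^3 - 4*x^2 - 8*x - 5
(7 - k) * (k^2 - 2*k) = -k^3 + 9*k^2 - 14*k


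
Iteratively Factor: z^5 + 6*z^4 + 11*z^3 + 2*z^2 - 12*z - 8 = (z - 1)*(z^4 + 7*z^3 + 18*z^2 + 20*z + 8) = (z - 1)*(z + 2)*(z^3 + 5*z^2 + 8*z + 4) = (z - 1)*(z + 1)*(z + 2)*(z^2 + 4*z + 4) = (z - 1)*(z + 1)*(z + 2)^2*(z + 2)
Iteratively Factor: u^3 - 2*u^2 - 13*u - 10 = (u + 2)*(u^2 - 4*u - 5) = (u + 1)*(u + 2)*(u - 5)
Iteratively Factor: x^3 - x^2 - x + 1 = (x - 1)*(x^2 - 1) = (x - 1)*(x + 1)*(x - 1)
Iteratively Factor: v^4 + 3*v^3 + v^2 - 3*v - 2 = (v + 1)*(v^3 + 2*v^2 - v - 2) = (v - 1)*(v + 1)*(v^2 + 3*v + 2) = (v - 1)*(v + 1)^2*(v + 2)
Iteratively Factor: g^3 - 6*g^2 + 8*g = (g)*(g^2 - 6*g + 8) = g*(g - 2)*(g - 4)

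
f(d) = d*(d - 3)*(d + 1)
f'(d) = d*(d - 3) + d*(d + 1) + (d - 3)*(d + 1)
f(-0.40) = 0.82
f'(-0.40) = -0.92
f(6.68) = 188.79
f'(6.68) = 104.15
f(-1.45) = -2.90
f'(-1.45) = 9.11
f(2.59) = -3.81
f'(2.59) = 6.76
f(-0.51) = 0.88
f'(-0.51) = -0.18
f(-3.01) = -36.36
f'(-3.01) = 36.22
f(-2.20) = -13.73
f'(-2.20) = 20.32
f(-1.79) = -6.77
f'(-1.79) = 13.77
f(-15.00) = -3780.00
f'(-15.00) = 732.00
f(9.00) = 540.00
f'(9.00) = 204.00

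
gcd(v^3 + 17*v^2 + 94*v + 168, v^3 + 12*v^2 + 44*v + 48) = v^2 + 10*v + 24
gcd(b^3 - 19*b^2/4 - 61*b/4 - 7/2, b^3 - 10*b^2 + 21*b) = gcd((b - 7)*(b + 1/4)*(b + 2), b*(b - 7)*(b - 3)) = b - 7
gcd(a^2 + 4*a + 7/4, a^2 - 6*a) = 1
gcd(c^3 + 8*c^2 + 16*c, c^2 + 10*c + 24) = c + 4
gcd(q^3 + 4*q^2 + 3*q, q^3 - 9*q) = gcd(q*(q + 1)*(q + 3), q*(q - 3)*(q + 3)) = q^2 + 3*q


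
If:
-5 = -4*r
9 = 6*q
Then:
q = 3/2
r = 5/4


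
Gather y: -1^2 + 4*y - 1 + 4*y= 8*y - 2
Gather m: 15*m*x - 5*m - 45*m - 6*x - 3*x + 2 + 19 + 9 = m*(15*x - 50) - 9*x + 30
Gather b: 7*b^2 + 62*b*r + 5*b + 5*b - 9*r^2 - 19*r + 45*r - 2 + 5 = 7*b^2 + b*(62*r + 10) - 9*r^2 + 26*r + 3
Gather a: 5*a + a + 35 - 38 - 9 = 6*a - 12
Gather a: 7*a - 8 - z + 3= 7*a - z - 5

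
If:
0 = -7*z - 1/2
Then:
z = -1/14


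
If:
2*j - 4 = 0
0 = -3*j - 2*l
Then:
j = 2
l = -3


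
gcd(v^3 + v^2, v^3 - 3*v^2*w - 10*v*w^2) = v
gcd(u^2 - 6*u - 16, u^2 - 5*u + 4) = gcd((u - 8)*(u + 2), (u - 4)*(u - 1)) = 1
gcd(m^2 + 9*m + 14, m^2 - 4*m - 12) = m + 2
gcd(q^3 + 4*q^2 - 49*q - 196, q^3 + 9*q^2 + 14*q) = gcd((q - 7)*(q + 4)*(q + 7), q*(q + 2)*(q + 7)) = q + 7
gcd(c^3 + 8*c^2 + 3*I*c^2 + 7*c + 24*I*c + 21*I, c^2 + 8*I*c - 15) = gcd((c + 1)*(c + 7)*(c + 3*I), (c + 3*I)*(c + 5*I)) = c + 3*I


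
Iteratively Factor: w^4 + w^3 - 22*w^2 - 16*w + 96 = (w - 2)*(w^3 + 3*w^2 - 16*w - 48) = (w - 2)*(w + 3)*(w^2 - 16) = (w - 4)*(w - 2)*(w + 3)*(w + 4)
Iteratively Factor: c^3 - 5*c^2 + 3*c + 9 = (c - 3)*(c^2 - 2*c - 3) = (c - 3)^2*(c + 1)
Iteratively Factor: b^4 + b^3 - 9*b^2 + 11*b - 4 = (b - 1)*(b^3 + 2*b^2 - 7*b + 4) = (b - 1)^2*(b^2 + 3*b - 4) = (b - 1)^3*(b + 4)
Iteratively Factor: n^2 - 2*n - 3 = (n + 1)*(n - 3)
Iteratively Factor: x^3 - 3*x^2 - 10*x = (x + 2)*(x^2 - 5*x) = x*(x + 2)*(x - 5)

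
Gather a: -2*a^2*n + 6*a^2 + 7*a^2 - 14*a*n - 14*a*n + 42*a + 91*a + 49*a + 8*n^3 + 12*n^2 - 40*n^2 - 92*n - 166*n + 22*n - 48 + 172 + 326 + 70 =a^2*(13 - 2*n) + a*(182 - 28*n) + 8*n^3 - 28*n^2 - 236*n + 520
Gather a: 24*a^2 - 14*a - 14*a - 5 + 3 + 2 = 24*a^2 - 28*a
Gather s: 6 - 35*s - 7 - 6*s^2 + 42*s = -6*s^2 + 7*s - 1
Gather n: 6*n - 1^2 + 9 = 6*n + 8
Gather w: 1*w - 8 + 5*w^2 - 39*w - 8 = 5*w^2 - 38*w - 16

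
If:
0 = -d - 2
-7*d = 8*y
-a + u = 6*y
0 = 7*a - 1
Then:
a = 1/7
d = -2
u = 149/14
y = 7/4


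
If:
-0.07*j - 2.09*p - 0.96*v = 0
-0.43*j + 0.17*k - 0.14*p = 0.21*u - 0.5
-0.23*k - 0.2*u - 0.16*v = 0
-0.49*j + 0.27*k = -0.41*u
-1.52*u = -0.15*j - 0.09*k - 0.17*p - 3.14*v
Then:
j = 0.17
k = -1.36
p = -0.27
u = 1.10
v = 0.58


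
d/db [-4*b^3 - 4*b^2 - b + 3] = -12*b^2 - 8*b - 1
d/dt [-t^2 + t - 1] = 1 - 2*t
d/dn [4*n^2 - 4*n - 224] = 8*n - 4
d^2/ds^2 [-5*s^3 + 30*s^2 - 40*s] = 60 - 30*s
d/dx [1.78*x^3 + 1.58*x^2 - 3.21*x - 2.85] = 5.34*x^2 + 3.16*x - 3.21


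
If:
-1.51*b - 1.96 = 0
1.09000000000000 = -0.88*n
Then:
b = -1.30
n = -1.24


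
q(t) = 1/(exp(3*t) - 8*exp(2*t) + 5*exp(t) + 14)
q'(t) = (-3*exp(3*t) + 16*exp(2*t) - 5*exp(t))/(exp(3*t) - 8*exp(2*t) + 5*exp(t) + 14)^2 = (-3*exp(2*t) + 16*exp(t) - 5)*exp(t)/(exp(3*t) - 8*exp(2*t) + 5*exp(t) + 14)^2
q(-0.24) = 0.07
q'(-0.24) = 0.02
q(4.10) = 0.00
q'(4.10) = -0.00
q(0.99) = -0.09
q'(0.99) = 0.36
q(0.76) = -0.47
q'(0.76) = 7.44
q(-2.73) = 0.07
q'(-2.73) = -0.00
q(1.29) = -0.04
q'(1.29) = 0.08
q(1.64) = -0.03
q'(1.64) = -0.01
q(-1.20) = 0.07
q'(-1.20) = -0.00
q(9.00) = 0.00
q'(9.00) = 0.00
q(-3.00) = 0.07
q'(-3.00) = 0.00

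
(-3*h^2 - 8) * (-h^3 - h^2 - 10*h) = 3*h^5 + 3*h^4 + 38*h^3 + 8*h^2 + 80*h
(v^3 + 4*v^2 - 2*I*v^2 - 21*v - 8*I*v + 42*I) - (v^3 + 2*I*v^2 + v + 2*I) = 4*v^2 - 4*I*v^2 - 22*v - 8*I*v + 40*I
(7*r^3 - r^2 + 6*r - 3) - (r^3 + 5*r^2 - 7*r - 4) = 6*r^3 - 6*r^2 + 13*r + 1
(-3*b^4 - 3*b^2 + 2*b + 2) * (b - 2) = -3*b^5 + 6*b^4 - 3*b^3 + 8*b^2 - 2*b - 4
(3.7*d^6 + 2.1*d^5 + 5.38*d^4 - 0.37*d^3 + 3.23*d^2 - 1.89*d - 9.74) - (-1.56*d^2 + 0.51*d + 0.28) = 3.7*d^6 + 2.1*d^5 + 5.38*d^4 - 0.37*d^3 + 4.79*d^2 - 2.4*d - 10.02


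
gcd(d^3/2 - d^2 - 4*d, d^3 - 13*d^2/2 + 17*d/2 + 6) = d - 4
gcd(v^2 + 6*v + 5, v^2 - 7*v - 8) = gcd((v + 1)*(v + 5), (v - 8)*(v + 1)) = v + 1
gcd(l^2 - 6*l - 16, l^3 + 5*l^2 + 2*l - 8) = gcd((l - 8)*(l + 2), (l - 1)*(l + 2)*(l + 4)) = l + 2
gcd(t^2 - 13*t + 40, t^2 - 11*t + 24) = t - 8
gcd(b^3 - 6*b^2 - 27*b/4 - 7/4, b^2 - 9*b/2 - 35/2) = b - 7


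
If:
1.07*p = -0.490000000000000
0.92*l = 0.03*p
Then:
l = -0.01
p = -0.46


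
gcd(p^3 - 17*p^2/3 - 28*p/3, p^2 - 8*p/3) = p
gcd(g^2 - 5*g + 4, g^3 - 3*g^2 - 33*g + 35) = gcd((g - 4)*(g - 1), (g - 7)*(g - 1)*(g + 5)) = g - 1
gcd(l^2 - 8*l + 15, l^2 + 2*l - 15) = l - 3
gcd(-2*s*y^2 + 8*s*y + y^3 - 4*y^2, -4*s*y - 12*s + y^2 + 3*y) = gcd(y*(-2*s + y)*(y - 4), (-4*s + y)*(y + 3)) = 1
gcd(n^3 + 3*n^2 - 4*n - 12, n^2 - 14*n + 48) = 1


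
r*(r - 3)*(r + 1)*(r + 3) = r^4 + r^3 - 9*r^2 - 9*r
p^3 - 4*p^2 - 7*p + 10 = (p - 5)*(p - 1)*(p + 2)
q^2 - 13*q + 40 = (q - 8)*(q - 5)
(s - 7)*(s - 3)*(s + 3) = s^3 - 7*s^2 - 9*s + 63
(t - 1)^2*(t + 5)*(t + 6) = t^4 + 9*t^3 + 9*t^2 - 49*t + 30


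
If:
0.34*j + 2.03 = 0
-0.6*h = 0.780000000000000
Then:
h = -1.30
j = -5.97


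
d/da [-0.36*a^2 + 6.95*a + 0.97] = 6.95 - 0.72*a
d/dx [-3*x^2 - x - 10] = -6*x - 1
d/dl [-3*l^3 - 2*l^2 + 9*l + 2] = -9*l^2 - 4*l + 9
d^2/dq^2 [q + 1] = 0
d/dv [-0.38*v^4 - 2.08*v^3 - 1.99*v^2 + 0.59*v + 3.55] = -1.52*v^3 - 6.24*v^2 - 3.98*v + 0.59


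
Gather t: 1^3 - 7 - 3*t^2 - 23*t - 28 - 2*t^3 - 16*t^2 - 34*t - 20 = -2*t^3 - 19*t^2 - 57*t - 54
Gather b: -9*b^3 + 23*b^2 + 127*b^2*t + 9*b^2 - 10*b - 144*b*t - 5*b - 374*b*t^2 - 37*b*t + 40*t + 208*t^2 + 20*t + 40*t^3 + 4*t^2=-9*b^3 + b^2*(127*t + 32) + b*(-374*t^2 - 181*t - 15) + 40*t^3 + 212*t^2 + 60*t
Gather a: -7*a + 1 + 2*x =-7*a + 2*x + 1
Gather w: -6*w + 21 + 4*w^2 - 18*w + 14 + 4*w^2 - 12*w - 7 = 8*w^2 - 36*w + 28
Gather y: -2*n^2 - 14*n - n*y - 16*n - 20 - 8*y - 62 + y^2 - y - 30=-2*n^2 - 30*n + y^2 + y*(-n - 9) - 112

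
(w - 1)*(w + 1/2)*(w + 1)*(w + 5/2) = w^4 + 3*w^3 + w^2/4 - 3*w - 5/4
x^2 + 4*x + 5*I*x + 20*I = (x + 4)*(x + 5*I)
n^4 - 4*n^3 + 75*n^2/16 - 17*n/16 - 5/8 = (n - 2)*(n - 5/4)*(n - 1)*(n + 1/4)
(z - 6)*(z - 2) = z^2 - 8*z + 12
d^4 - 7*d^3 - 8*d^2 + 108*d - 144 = (d - 6)*(d - 3)*(d - 2)*(d + 4)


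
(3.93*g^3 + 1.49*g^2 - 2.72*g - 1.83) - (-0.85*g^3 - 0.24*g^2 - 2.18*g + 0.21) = 4.78*g^3 + 1.73*g^2 - 0.54*g - 2.04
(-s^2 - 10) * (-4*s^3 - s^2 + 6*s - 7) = 4*s^5 + s^4 + 34*s^3 + 17*s^2 - 60*s + 70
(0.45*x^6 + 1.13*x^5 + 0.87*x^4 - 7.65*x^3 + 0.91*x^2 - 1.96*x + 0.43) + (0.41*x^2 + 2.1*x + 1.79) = 0.45*x^6 + 1.13*x^5 + 0.87*x^4 - 7.65*x^3 + 1.32*x^2 + 0.14*x + 2.22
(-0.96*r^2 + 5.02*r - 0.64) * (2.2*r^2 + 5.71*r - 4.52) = -2.112*r^4 + 5.5624*r^3 + 31.5954*r^2 - 26.3448*r + 2.8928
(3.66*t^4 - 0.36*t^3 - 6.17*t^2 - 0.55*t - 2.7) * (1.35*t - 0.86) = 4.941*t^5 - 3.6336*t^4 - 8.0199*t^3 + 4.5637*t^2 - 3.172*t + 2.322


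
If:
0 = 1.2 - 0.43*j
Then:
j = 2.79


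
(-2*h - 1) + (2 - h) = 1 - 3*h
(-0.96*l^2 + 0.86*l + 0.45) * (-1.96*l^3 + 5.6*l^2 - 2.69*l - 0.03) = 1.8816*l^5 - 7.0616*l^4 + 6.5164*l^3 + 0.2354*l^2 - 1.2363*l - 0.0135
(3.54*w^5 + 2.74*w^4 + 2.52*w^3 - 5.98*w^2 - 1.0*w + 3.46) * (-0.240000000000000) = -0.8496*w^5 - 0.6576*w^4 - 0.6048*w^3 + 1.4352*w^2 + 0.24*w - 0.8304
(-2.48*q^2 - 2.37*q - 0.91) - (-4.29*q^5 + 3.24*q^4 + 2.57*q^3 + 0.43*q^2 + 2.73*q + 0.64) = 4.29*q^5 - 3.24*q^4 - 2.57*q^3 - 2.91*q^2 - 5.1*q - 1.55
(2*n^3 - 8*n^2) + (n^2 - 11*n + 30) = 2*n^3 - 7*n^2 - 11*n + 30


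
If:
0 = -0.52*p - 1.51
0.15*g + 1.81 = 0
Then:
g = -12.07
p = -2.90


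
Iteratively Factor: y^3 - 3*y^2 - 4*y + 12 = (y + 2)*(y^2 - 5*y + 6) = (y - 3)*(y + 2)*(y - 2)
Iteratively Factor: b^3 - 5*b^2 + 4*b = (b)*(b^2 - 5*b + 4) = b*(b - 4)*(b - 1)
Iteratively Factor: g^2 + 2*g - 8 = (g - 2)*(g + 4)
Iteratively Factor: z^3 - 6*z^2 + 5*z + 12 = (z + 1)*(z^2 - 7*z + 12) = (z - 4)*(z + 1)*(z - 3)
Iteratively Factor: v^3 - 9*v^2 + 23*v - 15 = (v - 5)*(v^2 - 4*v + 3) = (v - 5)*(v - 3)*(v - 1)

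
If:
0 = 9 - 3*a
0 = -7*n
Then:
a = 3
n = 0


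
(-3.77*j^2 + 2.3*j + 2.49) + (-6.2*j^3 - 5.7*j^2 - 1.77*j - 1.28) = -6.2*j^3 - 9.47*j^2 + 0.53*j + 1.21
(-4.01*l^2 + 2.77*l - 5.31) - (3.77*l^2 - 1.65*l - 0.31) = -7.78*l^2 + 4.42*l - 5.0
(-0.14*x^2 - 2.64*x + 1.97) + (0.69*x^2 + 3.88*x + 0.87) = 0.55*x^2 + 1.24*x + 2.84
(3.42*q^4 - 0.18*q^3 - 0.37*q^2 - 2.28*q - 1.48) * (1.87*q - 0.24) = 6.3954*q^5 - 1.1574*q^4 - 0.6487*q^3 - 4.1748*q^2 - 2.2204*q + 0.3552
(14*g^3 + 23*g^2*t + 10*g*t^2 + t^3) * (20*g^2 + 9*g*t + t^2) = 280*g^5 + 586*g^4*t + 421*g^3*t^2 + 133*g^2*t^3 + 19*g*t^4 + t^5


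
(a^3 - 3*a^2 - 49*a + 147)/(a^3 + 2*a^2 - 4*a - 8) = (a^3 - 3*a^2 - 49*a + 147)/(a^3 + 2*a^2 - 4*a - 8)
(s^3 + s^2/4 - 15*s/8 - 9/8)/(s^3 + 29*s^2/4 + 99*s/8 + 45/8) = (2*s^2 - s - 3)/(2*s^2 + 13*s + 15)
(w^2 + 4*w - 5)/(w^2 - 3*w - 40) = (w - 1)/(w - 8)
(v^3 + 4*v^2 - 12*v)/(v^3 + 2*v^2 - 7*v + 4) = v*(v^2 + 4*v - 12)/(v^3 + 2*v^2 - 7*v + 4)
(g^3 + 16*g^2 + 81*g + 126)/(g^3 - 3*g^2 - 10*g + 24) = (g^2 + 13*g + 42)/(g^2 - 6*g + 8)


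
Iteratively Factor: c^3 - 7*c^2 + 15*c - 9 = (c - 3)*(c^2 - 4*c + 3) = (c - 3)^2*(c - 1)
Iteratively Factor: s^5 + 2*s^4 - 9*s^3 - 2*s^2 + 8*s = (s - 2)*(s^4 + 4*s^3 - s^2 - 4*s) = (s - 2)*(s + 1)*(s^3 + 3*s^2 - 4*s) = (s - 2)*(s + 1)*(s + 4)*(s^2 - s) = s*(s - 2)*(s + 1)*(s + 4)*(s - 1)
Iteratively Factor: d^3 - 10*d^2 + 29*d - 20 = (d - 1)*(d^2 - 9*d + 20) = (d - 5)*(d - 1)*(d - 4)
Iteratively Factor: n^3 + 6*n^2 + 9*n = (n + 3)*(n^2 + 3*n) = n*(n + 3)*(n + 3)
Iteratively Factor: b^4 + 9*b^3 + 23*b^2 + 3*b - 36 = (b - 1)*(b^3 + 10*b^2 + 33*b + 36) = (b - 1)*(b + 3)*(b^2 + 7*b + 12) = (b - 1)*(b + 3)*(b + 4)*(b + 3)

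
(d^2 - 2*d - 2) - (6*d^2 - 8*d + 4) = -5*d^2 + 6*d - 6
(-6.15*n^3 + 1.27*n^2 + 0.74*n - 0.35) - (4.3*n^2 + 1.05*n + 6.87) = -6.15*n^3 - 3.03*n^2 - 0.31*n - 7.22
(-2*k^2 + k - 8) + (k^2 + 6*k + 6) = -k^2 + 7*k - 2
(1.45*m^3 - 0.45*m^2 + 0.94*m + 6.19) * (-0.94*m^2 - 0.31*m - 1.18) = -1.363*m^5 - 0.0265*m^4 - 2.4551*m^3 - 5.579*m^2 - 3.0281*m - 7.3042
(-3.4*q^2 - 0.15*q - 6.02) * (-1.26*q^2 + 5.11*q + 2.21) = 4.284*q^4 - 17.185*q^3 - 0.6953*q^2 - 31.0937*q - 13.3042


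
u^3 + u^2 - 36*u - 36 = (u - 6)*(u + 1)*(u + 6)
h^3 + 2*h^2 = h^2*(h + 2)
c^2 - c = c*(c - 1)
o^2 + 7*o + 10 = (o + 2)*(o + 5)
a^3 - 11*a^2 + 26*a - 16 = (a - 8)*(a - 2)*(a - 1)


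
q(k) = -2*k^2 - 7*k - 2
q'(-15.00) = 53.00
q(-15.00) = -347.00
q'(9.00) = -43.00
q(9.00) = -227.00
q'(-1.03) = -2.88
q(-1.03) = 3.09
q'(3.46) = -20.84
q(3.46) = -50.16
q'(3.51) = -21.04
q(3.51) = -51.21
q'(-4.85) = 12.40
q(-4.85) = -15.10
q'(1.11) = -11.44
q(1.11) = -12.23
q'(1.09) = -11.36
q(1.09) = -12.01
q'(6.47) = -32.88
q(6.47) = -131.01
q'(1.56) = -13.24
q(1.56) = -17.79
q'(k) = -4*k - 7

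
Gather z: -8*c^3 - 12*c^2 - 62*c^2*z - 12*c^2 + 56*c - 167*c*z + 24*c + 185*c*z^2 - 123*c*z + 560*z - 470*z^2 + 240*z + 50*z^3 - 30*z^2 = -8*c^3 - 24*c^2 + 80*c + 50*z^3 + z^2*(185*c - 500) + z*(-62*c^2 - 290*c + 800)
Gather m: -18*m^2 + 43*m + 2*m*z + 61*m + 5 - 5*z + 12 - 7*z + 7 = -18*m^2 + m*(2*z + 104) - 12*z + 24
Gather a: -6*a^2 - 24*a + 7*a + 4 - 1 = -6*a^2 - 17*a + 3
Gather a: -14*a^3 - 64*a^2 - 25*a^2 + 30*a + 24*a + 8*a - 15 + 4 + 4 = -14*a^3 - 89*a^2 + 62*a - 7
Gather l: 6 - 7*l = 6 - 7*l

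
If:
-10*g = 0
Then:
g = 0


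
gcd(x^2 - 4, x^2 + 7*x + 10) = x + 2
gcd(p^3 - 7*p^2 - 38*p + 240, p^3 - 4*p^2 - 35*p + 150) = p^2 + p - 30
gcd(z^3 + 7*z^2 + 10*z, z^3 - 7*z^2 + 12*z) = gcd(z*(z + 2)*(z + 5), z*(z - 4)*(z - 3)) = z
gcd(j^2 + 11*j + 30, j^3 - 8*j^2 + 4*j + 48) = 1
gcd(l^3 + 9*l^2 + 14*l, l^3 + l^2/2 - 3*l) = l^2 + 2*l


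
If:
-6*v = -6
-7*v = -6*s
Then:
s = 7/6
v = 1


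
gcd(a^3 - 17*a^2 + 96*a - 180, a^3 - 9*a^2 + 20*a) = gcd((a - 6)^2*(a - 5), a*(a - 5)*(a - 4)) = a - 5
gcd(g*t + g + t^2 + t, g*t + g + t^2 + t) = g*t + g + t^2 + t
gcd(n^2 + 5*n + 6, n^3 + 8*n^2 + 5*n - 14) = n + 2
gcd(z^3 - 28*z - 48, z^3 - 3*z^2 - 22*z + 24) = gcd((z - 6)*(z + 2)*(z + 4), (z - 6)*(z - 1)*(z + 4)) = z^2 - 2*z - 24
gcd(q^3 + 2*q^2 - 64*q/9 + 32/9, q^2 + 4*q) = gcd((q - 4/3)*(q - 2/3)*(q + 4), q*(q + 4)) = q + 4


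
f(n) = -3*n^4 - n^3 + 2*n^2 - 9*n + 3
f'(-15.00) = 39756.00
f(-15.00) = -147912.00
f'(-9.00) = 8460.00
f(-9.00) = -18708.00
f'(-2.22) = 98.63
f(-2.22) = -29.09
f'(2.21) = -144.34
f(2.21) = -89.48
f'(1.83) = -85.27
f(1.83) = -46.55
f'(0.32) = -8.42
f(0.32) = 0.26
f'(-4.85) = 1270.04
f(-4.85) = -1452.14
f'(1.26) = -32.73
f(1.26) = -14.73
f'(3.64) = -612.93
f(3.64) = -578.15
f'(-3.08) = 300.84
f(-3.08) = -191.06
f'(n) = -12*n^3 - 3*n^2 + 4*n - 9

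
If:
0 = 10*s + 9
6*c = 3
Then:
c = 1/2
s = -9/10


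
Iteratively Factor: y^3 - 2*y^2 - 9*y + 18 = (y - 2)*(y^2 - 9) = (y - 3)*(y - 2)*(y + 3)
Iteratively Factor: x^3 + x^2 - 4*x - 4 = (x + 2)*(x^2 - x - 2) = (x - 2)*(x + 2)*(x + 1)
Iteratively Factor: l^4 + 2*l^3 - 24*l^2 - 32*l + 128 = (l - 2)*(l^3 + 4*l^2 - 16*l - 64) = (l - 2)*(l + 4)*(l^2 - 16) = (l - 4)*(l - 2)*(l + 4)*(l + 4)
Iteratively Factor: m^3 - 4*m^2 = (m)*(m^2 - 4*m) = m*(m - 4)*(m)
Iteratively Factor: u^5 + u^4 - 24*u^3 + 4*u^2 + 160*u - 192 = (u + 4)*(u^4 - 3*u^3 - 12*u^2 + 52*u - 48) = (u - 2)*(u + 4)*(u^3 - u^2 - 14*u + 24) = (u - 3)*(u - 2)*(u + 4)*(u^2 + 2*u - 8) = (u - 3)*(u - 2)^2*(u + 4)*(u + 4)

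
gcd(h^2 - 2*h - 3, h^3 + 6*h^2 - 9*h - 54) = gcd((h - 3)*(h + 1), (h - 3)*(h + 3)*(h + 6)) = h - 3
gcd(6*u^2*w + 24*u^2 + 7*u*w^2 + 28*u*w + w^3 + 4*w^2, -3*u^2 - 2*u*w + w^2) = u + w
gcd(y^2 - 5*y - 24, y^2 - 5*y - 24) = y^2 - 5*y - 24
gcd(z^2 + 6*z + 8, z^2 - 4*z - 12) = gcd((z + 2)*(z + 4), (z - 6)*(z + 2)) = z + 2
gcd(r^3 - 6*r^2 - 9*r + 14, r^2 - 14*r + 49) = r - 7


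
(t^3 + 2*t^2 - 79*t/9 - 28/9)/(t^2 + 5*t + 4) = (t^2 - 2*t - 7/9)/(t + 1)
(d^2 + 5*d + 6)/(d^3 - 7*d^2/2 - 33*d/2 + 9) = 2*(d + 2)/(2*d^2 - 13*d + 6)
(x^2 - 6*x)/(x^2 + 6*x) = (x - 6)/(x + 6)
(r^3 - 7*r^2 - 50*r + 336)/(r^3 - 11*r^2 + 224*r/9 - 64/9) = 9*(r^2 + r - 42)/(9*r^2 - 27*r + 8)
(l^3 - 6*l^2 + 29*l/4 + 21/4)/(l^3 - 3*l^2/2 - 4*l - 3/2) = (l - 7/2)/(l + 1)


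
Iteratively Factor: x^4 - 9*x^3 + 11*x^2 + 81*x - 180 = (x - 4)*(x^3 - 5*x^2 - 9*x + 45) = (x - 4)*(x + 3)*(x^2 - 8*x + 15) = (x - 4)*(x - 3)*(x + 3)*(x - 5)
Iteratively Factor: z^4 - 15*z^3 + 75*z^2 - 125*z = (z - 5)*(z^3 - 10*z^2 + 25*z) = (z - 5)^2*(z^2 - 5*z) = z*(z - 5)^2*(z - 5)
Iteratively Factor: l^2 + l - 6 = (l - 2)*(l + 3)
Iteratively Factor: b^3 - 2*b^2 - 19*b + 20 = (b + 4)*(b^2 - 6*b + 5) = (b - 1)*(b + 4)*(b - 5)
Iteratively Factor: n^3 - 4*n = (n - 2)*(n^2 + 2*n) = (n - 2)*(n + 2)*(n)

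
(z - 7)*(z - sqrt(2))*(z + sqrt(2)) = z^3 - 7*z^2 - 2*z + 14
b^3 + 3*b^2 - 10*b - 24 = (b - 3)*(b + 2)*(b + 4)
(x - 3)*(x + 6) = x^2 + 3*x - 18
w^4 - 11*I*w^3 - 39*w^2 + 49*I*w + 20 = (w - 5*I)*(w - 4*I)*(w - I)^2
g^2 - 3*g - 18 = (g - 6)*(g + 3)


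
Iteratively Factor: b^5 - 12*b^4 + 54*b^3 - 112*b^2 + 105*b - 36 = (b - 3)*(b^4 - 9*b^3 + 27*b^2 - 31*b + 12) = (b - 3)*(b - 1)*(b^3 - 8*b^2 + 19*b - 12) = (b - 3)^2*(b - 1)*(b^2 - 5*b + 4) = (b - 4)*(b - 3)^2*(b - 1)*(b - 1)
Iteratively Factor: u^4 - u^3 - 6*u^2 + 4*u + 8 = (u + 2)*(u^3 - 3*u^2 + 4) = (u - 2)*(u + 2)*(u^2 - u - 2) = (u - 2)^2*(u + 2)*(u + 1)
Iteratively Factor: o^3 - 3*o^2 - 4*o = (o + 1)*(o^2 - 4*o) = (o - 4)*(o + 1)*(o)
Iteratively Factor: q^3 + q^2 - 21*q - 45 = (q + 3)*(q^2 - 2*q - 15) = (q + 3)^2*(q - 5)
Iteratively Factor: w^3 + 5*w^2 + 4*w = (w + 1)*(w^2 + 4*w) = w*(w + 1)*(w + 4)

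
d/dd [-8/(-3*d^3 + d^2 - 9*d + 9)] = 8*(-9*d^2 + 2*d - 9)/(3*d^3 - d^2 + 9*d - 9)^2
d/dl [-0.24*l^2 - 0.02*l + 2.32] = -0.48*l - 0.02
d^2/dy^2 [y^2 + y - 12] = 2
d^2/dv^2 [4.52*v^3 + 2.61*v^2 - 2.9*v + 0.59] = 27.12*v + 5.22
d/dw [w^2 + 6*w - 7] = 2*w + 6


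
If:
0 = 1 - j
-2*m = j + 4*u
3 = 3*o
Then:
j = 1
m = -2*u - 1/2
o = 1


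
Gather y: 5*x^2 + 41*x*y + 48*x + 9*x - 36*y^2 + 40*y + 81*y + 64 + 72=5*x^2 + 57*x - 36*y^2 + y*(41*x + 121) + 136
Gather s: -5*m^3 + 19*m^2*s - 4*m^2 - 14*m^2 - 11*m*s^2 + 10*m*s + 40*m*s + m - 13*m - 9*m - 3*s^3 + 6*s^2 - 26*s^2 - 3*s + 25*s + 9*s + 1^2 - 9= -5*m^3 - 18*m^2 - 21*m - 3*s^3 + s^2*(-11*m - 20) + s*(19*m^2 + 50*m + 31) - 8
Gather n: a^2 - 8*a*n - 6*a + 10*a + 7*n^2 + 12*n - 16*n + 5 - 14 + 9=a^2 + 4*a + 7*n^2 + n*(-8*a - 4)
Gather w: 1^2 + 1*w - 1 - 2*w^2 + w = -2*w^2 + 2*w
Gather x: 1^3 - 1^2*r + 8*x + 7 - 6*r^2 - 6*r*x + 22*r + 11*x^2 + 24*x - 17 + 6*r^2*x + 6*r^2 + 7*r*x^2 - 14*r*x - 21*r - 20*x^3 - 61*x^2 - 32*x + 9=-20*x^3 + x^2*(7*r - 50) + x*(6*r^2 - 20*r)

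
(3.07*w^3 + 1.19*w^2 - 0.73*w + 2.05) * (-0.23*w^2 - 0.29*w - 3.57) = -0.7061*w^5 - 1.164*w^4 - 11.1371*w^3 - 4.5081*w^2 + 2.0116*w - 7.3185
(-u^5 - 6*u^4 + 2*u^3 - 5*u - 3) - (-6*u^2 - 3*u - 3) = -u^5 - 6*u^4 + 2*u^3 + 6*u^2 - 2*u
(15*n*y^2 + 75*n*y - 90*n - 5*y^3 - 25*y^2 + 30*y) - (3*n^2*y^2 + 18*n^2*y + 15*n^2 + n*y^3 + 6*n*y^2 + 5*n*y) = -3*n^2*y^2 - 18*n^2*y - 15*n^2 - n*y^3 + 9*n*y^2 + 70*n*y - 90*n - 5*y^3 - 25*y^2 + 30*y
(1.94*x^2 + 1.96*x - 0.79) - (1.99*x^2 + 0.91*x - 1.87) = -0.05*x^2 + 1.05*x + 1.08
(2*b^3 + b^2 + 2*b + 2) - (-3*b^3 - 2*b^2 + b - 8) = 5*b^3 + 3*b^2 + b + 10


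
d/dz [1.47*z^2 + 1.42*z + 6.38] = 2.94*z + 1.42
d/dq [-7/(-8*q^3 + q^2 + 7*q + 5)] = 7*(-24*q^2 + 2*q + 7)/(-8*q^3 + q^2 + 7*q + 5)^2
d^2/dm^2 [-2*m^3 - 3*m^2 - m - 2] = -12*m - 6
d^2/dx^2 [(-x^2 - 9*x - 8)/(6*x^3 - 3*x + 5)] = 4*(-18*x^6 - 486*x^5 - 891*x^4 + 24*x^3 + 1026*x^2 + 360*x - 116)/(216*x^9 - 324*x^7 + 540*x^6 + 162*x^5 - 540*x^4 + 423*x^3 + 135*x^2 - 225*x + 125)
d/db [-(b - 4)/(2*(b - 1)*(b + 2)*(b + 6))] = (b^3 - 5*b^2/2 - 28*b - 2)/(b^6 + 14*b^5 + 57*b^4 + 32*b^3 - 152*b^2 - 96*b + 144)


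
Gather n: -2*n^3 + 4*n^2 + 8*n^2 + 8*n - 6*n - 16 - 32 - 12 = -2*n^3 + 12*n^2 + 2*n - 60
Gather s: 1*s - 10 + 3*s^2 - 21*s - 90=3*s^2 - 20*s - 100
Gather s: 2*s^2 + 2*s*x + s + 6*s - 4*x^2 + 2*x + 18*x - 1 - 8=2*s^2 + s*(2*x + 7) - 4*x^2 + 20*x - 9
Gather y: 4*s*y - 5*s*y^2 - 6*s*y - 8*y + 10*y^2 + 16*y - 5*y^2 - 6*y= y^2*(5 - 5*s) + y*(2 - 2*s)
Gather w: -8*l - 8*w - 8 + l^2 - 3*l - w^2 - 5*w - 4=l^2 - 11*l - w^2 - 13*w - 12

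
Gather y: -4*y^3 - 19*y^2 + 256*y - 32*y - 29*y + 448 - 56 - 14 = -4*y^3 - 19*y^2 + 195*y + 378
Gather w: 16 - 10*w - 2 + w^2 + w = w^2 - 9*w + 14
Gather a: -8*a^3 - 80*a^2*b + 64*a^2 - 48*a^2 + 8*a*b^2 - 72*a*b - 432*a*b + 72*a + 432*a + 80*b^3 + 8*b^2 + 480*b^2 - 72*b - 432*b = -8*a^3 + a^2*(16 - 80*b) + a*(8*b^2 - 504*b + 504) + 80*b^3 + 488*b^2 - 504*b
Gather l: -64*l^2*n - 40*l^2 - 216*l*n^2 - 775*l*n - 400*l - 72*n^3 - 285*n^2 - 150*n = l^2*(-64*n - 40) + l*(-216*n^2 - 775*n - 400) - 72*n^3 - 285*n^2 - 150*n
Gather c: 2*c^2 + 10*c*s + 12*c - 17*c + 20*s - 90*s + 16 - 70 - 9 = 2*c^2 + c*(10*s - 5) - 70*s - 63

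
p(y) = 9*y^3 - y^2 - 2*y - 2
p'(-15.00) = 6103.00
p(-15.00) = -30572.00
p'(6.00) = 958.00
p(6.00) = 1894.00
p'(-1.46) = 58.47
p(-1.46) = -29.22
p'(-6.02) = 988.53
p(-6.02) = -1989.71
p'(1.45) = 51.87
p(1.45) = 20.44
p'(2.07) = 109.55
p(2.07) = 69.40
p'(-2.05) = 115.57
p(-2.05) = -79.64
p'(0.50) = 3.75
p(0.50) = -2.12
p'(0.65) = 8.11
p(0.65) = -1.25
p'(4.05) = 432.77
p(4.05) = 571.37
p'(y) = 27*y^2 - 2*y - 2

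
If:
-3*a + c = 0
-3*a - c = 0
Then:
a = 0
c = 0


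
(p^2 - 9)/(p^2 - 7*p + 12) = (p + 3)/(p - 4)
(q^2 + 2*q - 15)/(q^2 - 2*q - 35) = (q - 3)/(q - 7)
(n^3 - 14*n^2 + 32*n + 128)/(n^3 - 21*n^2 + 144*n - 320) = (n + 2)/(n - 5)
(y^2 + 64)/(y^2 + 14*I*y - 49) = (y^2 + 64)/(y^2 + 14*I*y - 49)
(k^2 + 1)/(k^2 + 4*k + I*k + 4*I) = (k - I)/(k + 4)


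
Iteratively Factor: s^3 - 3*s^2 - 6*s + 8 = (s + 2)*(s^2 - 5*s + 4) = (s - 4)*(s + 2)*(s - 1)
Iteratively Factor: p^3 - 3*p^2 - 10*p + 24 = (p - 4)*(p^2 + p - 6) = (p - 4)*(p - 2)*(p + 3)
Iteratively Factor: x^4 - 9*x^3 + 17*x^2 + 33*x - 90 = (x - 3)*(x^3 - 6*x^2 - x + 30) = (x - 5)*(x - 3)*(x^2 - x - 6) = (x - 5)*(x - 3)*(x + 2)*(x - 3)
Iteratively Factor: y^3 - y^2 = (y)*(y^2 - y) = y^2*(y - 1)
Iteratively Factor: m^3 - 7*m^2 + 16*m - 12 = (m - 2)*(m^2 - 5*m + 6) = (m - 2)^2*(m - 3)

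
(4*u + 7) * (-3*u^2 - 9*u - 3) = -12*u^3 - 57*u^2 - 75*u - 21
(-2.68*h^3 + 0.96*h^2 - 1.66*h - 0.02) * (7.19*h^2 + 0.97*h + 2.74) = -19.2692*h^5 + 4.3028*h^4 - 18.3474*h^3 + 0.8764*h^2 - 4.5678*h - 0.0548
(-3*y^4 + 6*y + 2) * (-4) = 12*y^4 - 24*y - 8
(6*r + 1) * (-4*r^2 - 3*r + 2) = -24*r^3 - 22*r^2 + 9*r + 2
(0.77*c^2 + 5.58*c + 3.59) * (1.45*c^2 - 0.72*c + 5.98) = 1.1165*c^4 + 7.5366*c^3 + 5.7925*c^2 + 30.7836*c + 21.4682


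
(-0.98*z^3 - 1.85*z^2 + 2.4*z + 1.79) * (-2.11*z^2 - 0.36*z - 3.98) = 2.0678*z^5 + 4.2563*z^4 - 0.497599999999999*z^3 + 2.7221*z^2 - 10.1964*z - 7.1242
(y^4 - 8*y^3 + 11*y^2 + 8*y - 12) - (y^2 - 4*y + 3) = y^4 - 8*y^3 + 10*y^2 + 12*y - 15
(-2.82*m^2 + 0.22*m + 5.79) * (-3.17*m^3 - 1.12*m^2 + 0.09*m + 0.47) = 8.9394*m^5 + 2.461*m^4 - 18.8545*m^3 - 7.7904*m^2 + 0.6245*m + 2.7213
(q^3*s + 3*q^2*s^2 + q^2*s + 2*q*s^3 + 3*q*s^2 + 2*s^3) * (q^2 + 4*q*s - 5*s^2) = q^5*s + 7*q^4*s^2 + q^4*s + 9*q^3*s^3 + 7*q^3*s^2 - 7*q^2*s^4 + 9*q^2*s^3 - 10*q*s^5 - 7*q*s^4 - 10*s^5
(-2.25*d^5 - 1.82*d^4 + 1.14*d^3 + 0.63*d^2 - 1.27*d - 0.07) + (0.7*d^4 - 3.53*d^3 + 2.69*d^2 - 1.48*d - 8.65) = -2.25*d^5 - 1.12*d^4 - 2.39*d^3 + 3.32*d^2 - 2.75*d - 8.72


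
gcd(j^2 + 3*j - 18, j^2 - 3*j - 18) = 1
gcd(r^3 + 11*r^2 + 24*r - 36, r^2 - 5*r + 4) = r - 1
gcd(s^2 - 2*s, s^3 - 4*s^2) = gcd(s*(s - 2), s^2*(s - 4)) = s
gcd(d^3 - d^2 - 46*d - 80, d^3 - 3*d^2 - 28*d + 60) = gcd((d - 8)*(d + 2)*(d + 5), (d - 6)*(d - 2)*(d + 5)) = d + 5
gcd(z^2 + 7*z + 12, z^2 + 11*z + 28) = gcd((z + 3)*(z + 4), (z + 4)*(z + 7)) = z + 4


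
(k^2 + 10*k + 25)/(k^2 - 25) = (k + 5)/(k - 5)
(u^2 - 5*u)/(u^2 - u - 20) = u/(u + 4)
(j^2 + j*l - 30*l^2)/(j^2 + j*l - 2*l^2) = (j^2 + j*l - 30*l^2)/(j^2 + j*l - 2*l^2)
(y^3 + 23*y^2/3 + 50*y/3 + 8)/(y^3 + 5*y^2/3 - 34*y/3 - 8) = (y + 3)/(y - 3)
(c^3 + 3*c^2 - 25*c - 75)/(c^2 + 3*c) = c - 25/c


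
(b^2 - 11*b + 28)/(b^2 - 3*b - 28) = (b - 4)/(b + 4)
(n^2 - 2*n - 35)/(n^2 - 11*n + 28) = (n + 5)/(n - 4)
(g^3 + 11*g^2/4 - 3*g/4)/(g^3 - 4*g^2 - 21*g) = (g - 1/4)/(g - 7)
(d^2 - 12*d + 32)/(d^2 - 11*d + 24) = (d - 4)/(d - 3)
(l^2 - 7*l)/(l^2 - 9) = l*(l - 7)/(l^2 - 9)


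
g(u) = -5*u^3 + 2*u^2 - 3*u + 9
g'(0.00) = -3.00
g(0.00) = 9.00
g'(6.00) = -519.00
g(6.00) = -1017.00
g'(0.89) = -11.32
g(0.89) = 4.39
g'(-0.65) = -11.94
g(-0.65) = 13.17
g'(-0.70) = -13.15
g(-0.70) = 13.80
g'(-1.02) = -22.69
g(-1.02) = 19.45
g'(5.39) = -417.22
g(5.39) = -732.02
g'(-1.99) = -70.36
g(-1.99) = 62.29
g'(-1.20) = -29.40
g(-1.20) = 24.12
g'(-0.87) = -17.83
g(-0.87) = 16.42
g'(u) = -15*u^2 + 4*u - 3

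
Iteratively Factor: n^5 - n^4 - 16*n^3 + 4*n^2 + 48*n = (n)*(n^4 - n^3 - 16*n^2 + 4*n + 48) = n*(n - 2)*(n^3 + n^2 - 14*n - 24) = n*(n - 2)*(n + 3)*(n^2 - 2*n - 8) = n*(n - 4)*(n - 2)*(n + 3)*(n + 2)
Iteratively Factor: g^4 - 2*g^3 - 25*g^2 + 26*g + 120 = (g + 2)*(g^3 - 4*g^2 - 17*g + 60) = (g + 2)*(g + 4)*(g^2 - 8*g + 15) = (g - 5)*(g + 2)*(g + 4)*(g - 3)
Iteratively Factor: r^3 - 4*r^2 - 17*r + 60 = (r - 5)*(r^2 + r - 12) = (r - 5)*(r - 3)*(r + 4)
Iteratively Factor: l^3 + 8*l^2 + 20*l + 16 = (l + 2)*(l^2 + 6*l + 8) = (l + 2)^2*(l + 4)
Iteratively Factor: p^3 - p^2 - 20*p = (p - 5)*(p^2 + 4*p) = p*(p - 5)*(p + 4)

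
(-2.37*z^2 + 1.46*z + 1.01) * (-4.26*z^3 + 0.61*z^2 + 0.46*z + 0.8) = 10.0962*z^5 - 7.6653*z^4 - 4.5022*z^3 - 0.6083*z^2 + 1.6326*z + 0.808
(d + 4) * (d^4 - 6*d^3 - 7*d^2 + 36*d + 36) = d^5 - 2*d^4 - 31*d^3 + 8*d^2 + 180*d + 144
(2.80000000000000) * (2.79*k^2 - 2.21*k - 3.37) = 7.812*k^2 - 6.188*k - 9.436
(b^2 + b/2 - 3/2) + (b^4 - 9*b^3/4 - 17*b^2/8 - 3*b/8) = b^4 - 9*b^3/4 - 9*b^2/8 + b/8 - 3/2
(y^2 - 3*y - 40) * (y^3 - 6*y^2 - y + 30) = y^5 - 9*y^4 - 23*y^3 + 273*y^2 - 50*y - 1200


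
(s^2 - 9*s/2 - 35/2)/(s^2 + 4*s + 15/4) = 2*(s - 7)/(2*s + 3)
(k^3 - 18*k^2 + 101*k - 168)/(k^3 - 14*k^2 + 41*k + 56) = (k - 3)/(k + 1)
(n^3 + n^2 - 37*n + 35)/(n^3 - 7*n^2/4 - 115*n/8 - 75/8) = 8*(n^2 + 6*n - 7)/(8*n^2 + 26*n + 15)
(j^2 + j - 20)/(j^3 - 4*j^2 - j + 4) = (j + 5)/(j^2 - 1)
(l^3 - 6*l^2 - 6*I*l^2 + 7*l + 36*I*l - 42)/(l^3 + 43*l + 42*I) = (l - 6)/(l + 6*I)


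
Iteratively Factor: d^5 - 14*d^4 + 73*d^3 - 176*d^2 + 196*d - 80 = (d - 5)*(d^4 - 9*d^3 + 28*d^2 - 36*d + 16) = (d - 5)*(d - 1)*(d^3 - 8*d^2 + 20*d - 16) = (d - 5)*(d - 2)*(d - 1)*(d^2 - 6*d + 8) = (d - 5)*(d - 2)^2*(d - 1)*(d - 4)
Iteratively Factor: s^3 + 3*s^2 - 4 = (s - 1)*(s^2 + 4*s + 4) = (s - 1)*(s + 2)*(s + 2)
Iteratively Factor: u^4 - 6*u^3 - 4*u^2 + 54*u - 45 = (u + 3)*(u^3 - 9*u^2 + 23*u - 15) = (u - 3)*(u + 3)*(u^2 - 6*u + 5) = (u - 5)*(u - 3)*(u + 3)*(u - 1)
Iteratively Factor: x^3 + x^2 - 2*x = (x - 1)*(x^2 + 2*x) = (x - 1)*(x + 2)*(x)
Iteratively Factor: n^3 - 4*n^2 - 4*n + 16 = (n + 2)*(n^2 - 6*n + 8) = (n - 2)*(n + 2)*(n - 4)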